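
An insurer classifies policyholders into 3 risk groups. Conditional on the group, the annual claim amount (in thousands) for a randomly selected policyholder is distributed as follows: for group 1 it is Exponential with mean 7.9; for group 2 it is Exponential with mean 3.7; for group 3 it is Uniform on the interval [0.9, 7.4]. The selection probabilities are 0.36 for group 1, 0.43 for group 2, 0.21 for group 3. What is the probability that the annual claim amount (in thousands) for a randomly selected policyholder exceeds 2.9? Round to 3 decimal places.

Conditional on each group, P(X > 2.9): 1: 0.692748; 2: 0.456675; 3: 0.692308.
By total probability, P(X > 2.9) = 0.36·0.692748 + 0.43·0.456675 + 0.21·0.692308 = 0.591144.

0.591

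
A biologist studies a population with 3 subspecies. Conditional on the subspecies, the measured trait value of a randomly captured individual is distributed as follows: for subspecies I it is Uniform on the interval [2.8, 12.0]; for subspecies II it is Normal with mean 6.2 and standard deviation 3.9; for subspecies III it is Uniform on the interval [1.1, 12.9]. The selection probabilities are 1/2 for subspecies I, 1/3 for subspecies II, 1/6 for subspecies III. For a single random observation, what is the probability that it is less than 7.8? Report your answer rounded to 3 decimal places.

Conditional on each subspecies, P(X < 7.8): I: 0.543478; II: 0.659191; III: 0.567797.
By total probability, P(X < 7.8) = 0.5·0.543478 + 0.333333·0.659191 + 0.166667·0.567797 = 0.586102.

0.586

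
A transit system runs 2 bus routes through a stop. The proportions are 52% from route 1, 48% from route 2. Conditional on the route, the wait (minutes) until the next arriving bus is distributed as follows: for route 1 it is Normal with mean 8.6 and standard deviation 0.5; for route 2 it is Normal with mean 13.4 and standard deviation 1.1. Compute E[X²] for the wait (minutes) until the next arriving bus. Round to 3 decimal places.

For each component E[X²] = Var + (mean)², giving 1: 74.21; 2: 180.77.
Overall E[X²] = 0.52·74.21 + 0.48·180.77 = 125.359.

125.359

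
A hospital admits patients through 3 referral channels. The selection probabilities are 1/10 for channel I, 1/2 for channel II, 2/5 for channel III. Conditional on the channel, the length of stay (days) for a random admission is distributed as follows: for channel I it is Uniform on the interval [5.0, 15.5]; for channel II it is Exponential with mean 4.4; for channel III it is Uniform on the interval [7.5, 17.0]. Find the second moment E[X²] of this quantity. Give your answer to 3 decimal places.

93.818

For each component E[X²] = Var + (mean)², giving I: 114.25; II: 38.72; III: 157.583.
Overall E[X²] = 0.1·114.25 + 0.5·38.72 + 0.4·157.583 = 93.8183.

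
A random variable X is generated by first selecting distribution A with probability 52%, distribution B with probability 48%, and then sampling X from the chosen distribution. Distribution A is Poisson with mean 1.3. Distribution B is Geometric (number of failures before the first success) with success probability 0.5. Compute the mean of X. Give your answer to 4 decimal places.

Component means — A: 1.3; B: 1.
E[X] = 0.52·1.3 + 0.48·1 = 1.156.

1.1560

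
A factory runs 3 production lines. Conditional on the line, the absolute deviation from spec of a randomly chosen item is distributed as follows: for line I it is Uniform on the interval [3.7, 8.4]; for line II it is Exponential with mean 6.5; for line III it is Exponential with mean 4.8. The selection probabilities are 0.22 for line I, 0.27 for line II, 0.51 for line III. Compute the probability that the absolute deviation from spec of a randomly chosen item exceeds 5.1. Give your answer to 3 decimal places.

Conditional on each line, P(X > 5.1): I: 0.702128; II: 0.456295; III: 0.345591.
By total probability, P(X > 5.1) = 0.22·0.702128 + 0.27·0.456295 + 0.51·0.345591 = 0.453919.

0.454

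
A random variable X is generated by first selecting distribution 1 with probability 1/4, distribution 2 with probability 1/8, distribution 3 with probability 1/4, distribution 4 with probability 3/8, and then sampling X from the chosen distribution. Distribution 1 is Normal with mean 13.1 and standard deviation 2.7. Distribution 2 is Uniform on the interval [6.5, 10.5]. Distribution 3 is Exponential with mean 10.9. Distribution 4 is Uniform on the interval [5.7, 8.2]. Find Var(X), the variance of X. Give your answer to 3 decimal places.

38.152

Per component, 1: μ=13.1, E[X²]=178.9; 2: μ=8.5, E[X²]=73.5833; 3: μ=10.9, E[X²]=237.62; 4: μ=6.95, E[X²]=48.8233.
E[X] = 0.25·13.1 + 0.125·8.5 + 0.25·10.9 + 0.375·6.95 = 9.66875.
E[X²] = 0.25·178.9 + 0.125·73.5833 + 0.25·237.62 + 0.375·48.8233 = 131.637.
Var(X) = E[X²] − (E[X])² = 131.637 − 93.4847 = 38.1519.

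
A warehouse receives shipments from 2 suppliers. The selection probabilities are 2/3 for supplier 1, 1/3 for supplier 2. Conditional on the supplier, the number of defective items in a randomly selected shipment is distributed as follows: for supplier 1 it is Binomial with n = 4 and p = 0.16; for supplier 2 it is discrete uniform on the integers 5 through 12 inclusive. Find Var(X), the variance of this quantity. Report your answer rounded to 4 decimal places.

Per component, 1: μ=0.64, E[X²]=0.9472; 2: μ=8.5, E[X²]=77.5.
E[X] = 0.666667·0.64 + 0.333333·8.5 = 3.26.
E[X²] = 0.666667·0.9472 + 0.333333·77.5 = 26.4648.
Var(X) = E[X²] − (E[X])² = 26.4648 − 10.6276 = 15.8372.

15.8372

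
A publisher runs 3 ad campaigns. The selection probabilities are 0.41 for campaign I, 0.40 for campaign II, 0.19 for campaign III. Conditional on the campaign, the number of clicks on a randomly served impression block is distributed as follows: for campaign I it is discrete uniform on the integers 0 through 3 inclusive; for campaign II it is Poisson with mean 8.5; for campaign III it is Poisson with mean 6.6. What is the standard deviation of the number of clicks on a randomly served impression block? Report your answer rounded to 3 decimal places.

Per component, I: μ=1.5, E[X²]=3.5; II: μ=8.5, E[X²]=80.75; III: μ=6.6, E[X²]=50.16.
E[X] = 0.41·1.5 + 0.4·8.5 + 0.19·6.6 = 5.269.
E[X²] = 0.41·3.5 + 0.4·80.75 + 0.19·50.16 = 43.2654.
Var(X) = E[X²] − (E[X])² = 43.2654 − 27.7624 = 15.503.
SD(X) = √15.503 = 3.93739.

3.937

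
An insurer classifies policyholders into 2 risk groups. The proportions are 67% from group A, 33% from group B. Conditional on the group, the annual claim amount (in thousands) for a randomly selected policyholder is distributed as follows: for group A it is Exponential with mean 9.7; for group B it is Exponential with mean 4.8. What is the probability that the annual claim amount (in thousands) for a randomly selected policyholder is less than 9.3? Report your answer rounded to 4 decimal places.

Conditional on each group, P(X < 9.3): A: 0.616633; B: 0.855936.
By total probability, P(X < 9.3) = 0.67·0.616633 + 0.33·0.855936 = 0.695603.

0.6956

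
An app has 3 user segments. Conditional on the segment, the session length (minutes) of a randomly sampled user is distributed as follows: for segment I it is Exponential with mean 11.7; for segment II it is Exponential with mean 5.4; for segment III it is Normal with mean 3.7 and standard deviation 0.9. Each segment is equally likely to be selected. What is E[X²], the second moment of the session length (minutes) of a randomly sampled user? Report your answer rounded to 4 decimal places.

For each component E[X²] = Var + (mean)², giving I: 273.78; II: 58.32; III: 14.5.
Overall E[X²] = 0.333333·273.78 + 0.333333·58.32 + 0.333333·14.5 = 115.533.

115.5333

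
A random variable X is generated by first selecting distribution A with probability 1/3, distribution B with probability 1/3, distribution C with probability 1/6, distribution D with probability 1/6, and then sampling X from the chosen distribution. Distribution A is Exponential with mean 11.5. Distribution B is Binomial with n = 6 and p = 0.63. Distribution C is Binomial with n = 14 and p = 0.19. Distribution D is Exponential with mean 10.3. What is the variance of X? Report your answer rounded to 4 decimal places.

77.6865

Per component, A: μ=11.5, E[X²]=264.5; B: μ=3.78, E[X²]=15.687; C: μ=2.66, E[X²]=9.2302; D: μ=10.3, E[X²]=212.18.
E[X] = 0.333333·11.5 + 0.333333·3.78 + 0.166667·2.66 + 0.166667·10.3 = 7.25333.
E[X²] = 0.333333·264.5 + 0.333333·15.687 + 0.166667·9.2302 + 0.166667·212.18 = 130.297.
Var(X) = E[X²] − (E[X])² = 130.297 − 52.6108 = 77.6865.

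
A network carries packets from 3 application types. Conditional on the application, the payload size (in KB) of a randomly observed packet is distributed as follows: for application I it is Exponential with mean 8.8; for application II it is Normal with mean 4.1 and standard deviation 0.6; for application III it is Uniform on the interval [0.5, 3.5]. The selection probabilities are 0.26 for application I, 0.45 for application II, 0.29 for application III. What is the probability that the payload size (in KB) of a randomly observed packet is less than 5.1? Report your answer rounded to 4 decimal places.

Conditional on each application, P(X < 5.1): I: 0.439847; II: 0.95221; III: 1.
By total probability, P(X < 5.1) = 0.26·0.439847 + 0.45·0.95221 + 0.29·1 = 0.832855.

0.8329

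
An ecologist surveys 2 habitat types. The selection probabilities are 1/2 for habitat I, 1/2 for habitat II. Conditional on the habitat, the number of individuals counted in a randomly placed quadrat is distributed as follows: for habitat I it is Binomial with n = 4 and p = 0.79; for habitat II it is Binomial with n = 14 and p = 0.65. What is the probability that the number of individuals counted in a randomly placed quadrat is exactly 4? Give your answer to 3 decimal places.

Conditional on each habitat, P(X = 4): I: 0.389501; II: 0.0049291.
By total probability, P(X = 4) = 0.5·0.389501 + 0.5·0.0049291 = 0.197215.

0.197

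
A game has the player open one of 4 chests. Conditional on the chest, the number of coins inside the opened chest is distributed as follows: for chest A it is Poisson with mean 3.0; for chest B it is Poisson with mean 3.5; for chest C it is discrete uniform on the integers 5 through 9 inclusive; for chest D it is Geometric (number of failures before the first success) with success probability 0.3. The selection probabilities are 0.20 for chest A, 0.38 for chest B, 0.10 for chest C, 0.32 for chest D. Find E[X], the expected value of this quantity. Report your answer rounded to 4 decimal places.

3.3767

Component means — A: 3; B: 3.5; C: 7; D: 2.33333.
E[X] = 0.2·3 + 0.38·3.5 + 0.1·7 + 0.32·2.33333 = 3.37667.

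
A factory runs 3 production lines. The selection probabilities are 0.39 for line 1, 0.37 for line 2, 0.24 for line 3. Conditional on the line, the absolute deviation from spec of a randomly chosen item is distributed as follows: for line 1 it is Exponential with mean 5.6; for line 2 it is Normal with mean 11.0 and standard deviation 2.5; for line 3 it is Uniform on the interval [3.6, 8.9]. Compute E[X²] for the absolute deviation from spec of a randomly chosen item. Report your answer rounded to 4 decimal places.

81.4801

For each component E[X²] = Var + (mean)², giving 1: 62.72; 2: 127.25; 3: 41.4033.
Overall E[X²] = 0.39·62.72 + 0.37·127.25 + 0.24·41.4033 = 81.4801.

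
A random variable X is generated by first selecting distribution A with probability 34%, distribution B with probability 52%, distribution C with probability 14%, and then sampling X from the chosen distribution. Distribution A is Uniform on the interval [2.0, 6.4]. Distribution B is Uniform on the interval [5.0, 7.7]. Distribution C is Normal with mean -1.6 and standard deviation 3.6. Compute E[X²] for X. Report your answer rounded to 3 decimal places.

30.003

For each component E[X²] = Var + (mean)², giving A: 19.2533; B: 40.93; C: 15.52.
Overall E[X²] = 0.34·19.2533 + 0.52·40.93 + 0.14·15.52 = 30.0025.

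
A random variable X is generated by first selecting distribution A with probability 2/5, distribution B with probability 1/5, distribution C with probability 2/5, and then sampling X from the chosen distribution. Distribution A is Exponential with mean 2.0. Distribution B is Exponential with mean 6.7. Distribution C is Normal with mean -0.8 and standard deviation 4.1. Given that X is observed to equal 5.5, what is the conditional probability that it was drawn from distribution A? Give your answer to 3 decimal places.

0.338

Likelihoods f(5.5 | ·): A: 0.0319639; B: 0.0656772; C: 0.0298828.
Posterior ∝ prior × likelihood. Numerator for A: 0.4·0.0319639 = 0.0127856.
Normalizing constant: 0.4·0.0319639 + 0.2·0.0656772 + 0.4·0.0298828 = 0.0378741.
P(A | observation) = 0.0127856 / 0.0378741 = 0.337581.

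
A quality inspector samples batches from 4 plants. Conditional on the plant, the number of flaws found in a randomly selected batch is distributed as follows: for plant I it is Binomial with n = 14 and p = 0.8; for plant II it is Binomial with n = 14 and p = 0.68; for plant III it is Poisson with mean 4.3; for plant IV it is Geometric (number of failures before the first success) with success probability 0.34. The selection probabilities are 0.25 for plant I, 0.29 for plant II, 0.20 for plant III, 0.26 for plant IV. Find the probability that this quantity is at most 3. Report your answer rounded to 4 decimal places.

Conditional on each plant, P(X ≤ 3): I: 4.06471e-06; II: 0.000464505; III: 0.377154; IV: 0.810253.
By total probability, P(X ≤ 3) = 0.25·4.06471e-06 + 0.29·0.000464505 + 0.2·0.377154 + 0.26·0.810253 = 0.286232.

0.2862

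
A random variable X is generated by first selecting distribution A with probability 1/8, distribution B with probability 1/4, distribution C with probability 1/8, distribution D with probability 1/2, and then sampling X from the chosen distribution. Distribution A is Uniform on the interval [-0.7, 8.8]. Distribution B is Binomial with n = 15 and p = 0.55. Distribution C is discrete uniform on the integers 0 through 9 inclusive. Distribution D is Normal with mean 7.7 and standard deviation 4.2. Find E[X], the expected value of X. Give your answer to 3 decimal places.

Component means — A: 4.05; B: 8.25; C: 4.5; D: 7.7.
E[X] = 0.125·4.05 + 0.25·8.25 + 0.125·4.5 + 0.5·7.7 = 6.98125.

6.981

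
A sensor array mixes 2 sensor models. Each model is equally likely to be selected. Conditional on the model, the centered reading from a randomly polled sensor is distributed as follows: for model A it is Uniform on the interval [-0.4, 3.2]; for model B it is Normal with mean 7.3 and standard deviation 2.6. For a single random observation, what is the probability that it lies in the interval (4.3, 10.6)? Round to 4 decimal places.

Conditional on each model, P(4.3 < X < 10.6): A: 0; B: 0.773539.
By total probability, P(4.3 < X < 10.6) = 0.5·0 + 0.5·0.773539 = 0.386769.

0.3868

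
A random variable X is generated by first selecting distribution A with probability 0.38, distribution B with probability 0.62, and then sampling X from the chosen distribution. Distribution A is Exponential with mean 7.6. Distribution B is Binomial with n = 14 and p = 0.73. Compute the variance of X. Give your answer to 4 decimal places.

25.2769

Per component, A: μ=7.6, E[X²]=115.52; B: μ=10.22, E[X²]=107.208.
E[X] = 0.38·7.6 + 0.62·10.22 = 9.2244.
E[X²] = 0.38·115.52 + 0.62·107.208 = 110.366.
Var(X) = E[X²] − (E[X])² = 110.366 − 85.0896 = 25.2769.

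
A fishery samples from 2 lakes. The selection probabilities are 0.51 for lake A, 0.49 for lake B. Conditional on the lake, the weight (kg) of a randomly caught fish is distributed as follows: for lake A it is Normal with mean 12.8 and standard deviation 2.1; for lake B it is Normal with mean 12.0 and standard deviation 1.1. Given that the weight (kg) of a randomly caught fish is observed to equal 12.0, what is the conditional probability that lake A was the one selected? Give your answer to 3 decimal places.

0.336

Likelihoods f(12.0 | ·): A: 0.176676; B: 0.362675.
Posterior ∝ prior × likelihood. Numerator for A: 0.51·0.176676 = 0.0901047.
Normalizing constant: 0.51·0.176676 + 0.49·0.362675 = 0.267815.
P(A | observation) = 0.0901047 / 0.267815 = 0.336443.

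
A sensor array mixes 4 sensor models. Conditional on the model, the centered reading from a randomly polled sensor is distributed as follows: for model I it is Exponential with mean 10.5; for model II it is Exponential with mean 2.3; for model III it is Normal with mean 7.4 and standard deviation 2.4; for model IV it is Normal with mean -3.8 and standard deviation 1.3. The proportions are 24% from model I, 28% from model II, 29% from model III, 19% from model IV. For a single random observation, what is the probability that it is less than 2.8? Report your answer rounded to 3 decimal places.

0.451

Conditional on each model, P(X < 2.8): I: 0.234072; II: 0.703999; III: 0.0276401; IV: 1.
By total probability, P(X < 2.8) = 0.24·0.234072 + 0.28·0.703999 + 0.29·0.0276401 + 0.19·1 = 0.451312.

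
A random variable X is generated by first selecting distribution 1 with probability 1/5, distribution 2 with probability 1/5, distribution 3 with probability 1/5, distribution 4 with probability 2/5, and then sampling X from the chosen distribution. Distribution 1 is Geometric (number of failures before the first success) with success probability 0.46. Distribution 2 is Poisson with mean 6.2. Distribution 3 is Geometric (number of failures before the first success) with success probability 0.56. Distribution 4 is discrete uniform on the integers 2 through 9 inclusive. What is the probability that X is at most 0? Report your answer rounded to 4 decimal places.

Conditional on each component, P(X ≤ 0): 1: 0.46; 2: 0.00202943; 3: 0.56; 4: 0.
By total probability, P(X ≤ 0) = 0.2·0.46 + 0.2·0.00202943 + 0.2·0.56 + 0.4·0 = 0.204406.

0.2044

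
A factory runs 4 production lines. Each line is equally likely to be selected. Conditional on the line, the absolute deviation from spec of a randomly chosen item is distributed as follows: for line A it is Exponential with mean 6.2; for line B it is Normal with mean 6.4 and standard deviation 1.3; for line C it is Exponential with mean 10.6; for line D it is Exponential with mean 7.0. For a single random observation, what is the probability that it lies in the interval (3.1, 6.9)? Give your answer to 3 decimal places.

0.354

Conditional on each line, P(3.1 < X < 6.9): A: 0.277927; B: 0.644172; C: 0.224877; D: 0.269026.
By total probability, P(3.1 < X < 6.9) = 0.25·0.277927 + 0.25·0.644172 + 0.25·0.224877 + 0.25·0.269026 = 0.354001.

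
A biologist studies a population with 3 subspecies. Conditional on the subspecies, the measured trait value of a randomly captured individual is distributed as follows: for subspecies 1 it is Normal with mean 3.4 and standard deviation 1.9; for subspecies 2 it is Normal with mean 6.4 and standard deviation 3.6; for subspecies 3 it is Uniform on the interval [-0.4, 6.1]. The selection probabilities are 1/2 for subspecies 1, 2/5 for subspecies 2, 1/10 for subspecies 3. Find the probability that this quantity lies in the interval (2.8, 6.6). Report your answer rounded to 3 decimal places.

0.485

Conditional on each subspecies, P(2.8 < X < 6.6): 1: 0.577848; 2: 0.363497; 3: 0.507692.
By total probability, P(2.8 < X < 6.6) = 0.5·0.577848 + 0.4·0.363497 + 0.1·0.507692 = 0.485092.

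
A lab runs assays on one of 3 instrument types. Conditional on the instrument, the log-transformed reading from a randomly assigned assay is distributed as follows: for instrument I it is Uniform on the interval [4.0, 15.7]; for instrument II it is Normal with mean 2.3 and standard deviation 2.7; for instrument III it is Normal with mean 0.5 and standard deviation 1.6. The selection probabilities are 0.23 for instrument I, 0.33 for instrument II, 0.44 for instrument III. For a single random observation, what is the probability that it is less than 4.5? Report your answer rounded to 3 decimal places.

0.709

Conditional on each instrument, P(X < 4.5): I: 0.042735; II: 0.792411; III: 0.99379.
By total probability, P(X < 4.5) = 0.23·0.042735 + 0.33·0.792411 + 0.44·0.99379 = 0.708592.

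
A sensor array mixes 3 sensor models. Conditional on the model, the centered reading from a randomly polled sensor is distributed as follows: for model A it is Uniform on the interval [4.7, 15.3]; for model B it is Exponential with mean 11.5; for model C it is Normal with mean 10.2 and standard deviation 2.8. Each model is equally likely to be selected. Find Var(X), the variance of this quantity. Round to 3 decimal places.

50.260

Per component, A: μ=10, E[X²]=109.363; B: μ=11.5, E[X²]=264.5; C: μ=10.2, E[X²]=111.88.
E[X] = 0.333333·10 + 0.333333·11.5 + 0.333333·10.2 = 10.5667.
E[X²] = 0.333333·109.363 + 0.333333·264.5 + 0.333333·111.88 = 161.914.
Var(X) = E[X²] − (E[X])² = 161.914 − 111.654 = 50.26.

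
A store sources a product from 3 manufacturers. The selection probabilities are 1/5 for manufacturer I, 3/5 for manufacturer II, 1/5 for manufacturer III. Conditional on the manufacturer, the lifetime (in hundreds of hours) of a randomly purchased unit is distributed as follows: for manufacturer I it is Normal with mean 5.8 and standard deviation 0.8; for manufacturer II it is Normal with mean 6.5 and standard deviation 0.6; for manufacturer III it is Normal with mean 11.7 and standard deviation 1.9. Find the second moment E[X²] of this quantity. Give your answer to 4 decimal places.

60.5220

For each component E[X²] = Var + (mean)², giving I: 34.28; II: 42.61; III: 140.5.
Overall E[X²] = 0.2·34.28 + 0.6·42.61 + 0.2·140.5 = 60.522.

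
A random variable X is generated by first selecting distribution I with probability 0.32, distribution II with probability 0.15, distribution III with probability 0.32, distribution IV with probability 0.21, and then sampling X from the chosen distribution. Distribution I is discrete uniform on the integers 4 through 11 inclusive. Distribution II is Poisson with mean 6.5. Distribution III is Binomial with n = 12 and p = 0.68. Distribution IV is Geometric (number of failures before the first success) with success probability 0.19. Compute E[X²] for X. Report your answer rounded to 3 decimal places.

For each component E[X²] = Var + (mean)², giving I: 61.5; II: 48.75; III: 69.1968; IV: 40.6122.
Overall E[X²] = 0.32·61.5 + 0.15·48.75 + 0.32·69.1968 + 0.21·40.6122 = 57.664.

57.664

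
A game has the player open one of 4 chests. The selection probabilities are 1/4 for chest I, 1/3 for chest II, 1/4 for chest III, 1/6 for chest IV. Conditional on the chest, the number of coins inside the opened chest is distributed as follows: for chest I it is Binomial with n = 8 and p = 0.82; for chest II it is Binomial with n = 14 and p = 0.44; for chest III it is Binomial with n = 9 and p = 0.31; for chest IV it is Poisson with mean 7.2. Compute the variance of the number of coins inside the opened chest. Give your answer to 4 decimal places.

Per component, I: μ=6.56, E[X²]=44.2144; II: μ=6.16, E[X²]=41.3952; III: μ=2.79, E[X²]=9.7092; IV: μ=7.2, E[X²]=59.04.
E[X] = 0.25·6.56 + 0.333333·6.16 + 0.25·2.79 + 0.166667·7.2 = 5.59083.
E[X²] = 0.25·44.2144 + 0.333333·41.3952 + 0.25·9.7092 + 0.166667·59.04 = 37.1193.
Var(X) = E[X²] − (E[X])² = 37.1193 − 31.2574 = 5.86188.

5.8619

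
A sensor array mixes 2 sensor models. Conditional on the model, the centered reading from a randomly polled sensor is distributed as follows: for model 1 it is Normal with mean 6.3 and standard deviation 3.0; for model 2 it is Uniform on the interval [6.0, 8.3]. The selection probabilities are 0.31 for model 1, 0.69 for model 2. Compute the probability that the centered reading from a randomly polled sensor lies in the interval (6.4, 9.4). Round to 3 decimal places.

Conditional on each model, P(6.4 < X < 9.4): 1: 0.33598; 2: 0.826087.
By total probability, P(6.4 < X < 9.4) = 0.31·0.33598 + 0.69·0.826087 = 0.674154.

0.674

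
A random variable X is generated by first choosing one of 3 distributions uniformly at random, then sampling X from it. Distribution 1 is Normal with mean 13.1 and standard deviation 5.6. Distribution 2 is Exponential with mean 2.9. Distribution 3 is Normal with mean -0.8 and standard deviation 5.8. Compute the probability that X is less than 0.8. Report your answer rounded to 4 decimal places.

Conditional on each component, P(X < 0.8): 1: 0.0140306; 2: 0.241082; 3: 0.608673.
By total probability, P(X < 0.8) = 0.333333·0.0140306 + 0.333333·0.241082 + 0.333333·0.608673 = 0.287929.

0.2879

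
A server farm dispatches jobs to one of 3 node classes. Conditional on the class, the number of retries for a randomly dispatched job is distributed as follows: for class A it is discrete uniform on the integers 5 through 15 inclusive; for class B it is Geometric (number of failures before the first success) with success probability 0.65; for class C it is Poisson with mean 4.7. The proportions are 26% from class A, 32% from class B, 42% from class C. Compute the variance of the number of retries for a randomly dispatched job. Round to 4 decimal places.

Per component, A: μ=10, E[X²]=110; B: μ=0.538462, E[X²]=1.11834; C: μ=4.7, E[X²]=26.79.
E[X] = 0.26·10 + 0.32·0.538462 + 0.42·4.7 = 4.74631.
E[X²] = 0.26·110 + 0.32·1.11834 + 0.42·26.79 = 40.2097.
Var(X) = E[X²] − (E[X])² = 40.2097 − 22.5274 = 17.6822.

17.6822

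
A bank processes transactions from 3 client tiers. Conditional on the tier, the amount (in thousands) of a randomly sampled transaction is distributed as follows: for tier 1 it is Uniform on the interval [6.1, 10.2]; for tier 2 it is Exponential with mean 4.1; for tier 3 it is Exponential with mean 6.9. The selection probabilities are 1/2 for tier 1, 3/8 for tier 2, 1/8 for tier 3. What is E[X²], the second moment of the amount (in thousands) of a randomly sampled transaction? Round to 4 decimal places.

58.4217

For each component E[X²] = Var + (mean)², giving 1: 67.8233; 2: 33.62; 3: 95.22.
Overall E[X²] = 0.5·67.8233 + 0.375·33.62 + 0.125·95.22 = 58.4217.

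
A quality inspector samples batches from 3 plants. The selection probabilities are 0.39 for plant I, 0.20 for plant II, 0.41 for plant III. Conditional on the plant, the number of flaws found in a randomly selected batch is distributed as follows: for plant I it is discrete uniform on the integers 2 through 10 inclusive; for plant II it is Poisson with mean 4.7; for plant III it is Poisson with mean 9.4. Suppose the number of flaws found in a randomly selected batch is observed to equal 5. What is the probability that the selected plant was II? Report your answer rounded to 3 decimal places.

0.352

Likelihoods P(X=5 | ·): I: 0.111111; II: 0.17383; III: 0.0505929.
Posterior ∝ prior × likelihood. Numerator for II: 0.2·0.17383 = 0.0347659.
Normalizing constant: 0.39·0.111111 + 0.2·0.17383 + 0.41·0.0505929 = 0.0988424.
P(II | observation) = 0.0347659 / 0.0988424 = 0.351731.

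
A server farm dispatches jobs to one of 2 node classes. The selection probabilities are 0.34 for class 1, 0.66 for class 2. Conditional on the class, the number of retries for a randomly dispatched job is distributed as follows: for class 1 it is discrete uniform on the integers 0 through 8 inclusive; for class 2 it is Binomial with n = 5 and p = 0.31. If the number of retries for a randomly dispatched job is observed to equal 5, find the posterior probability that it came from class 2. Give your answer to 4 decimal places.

Likelihoods P(X=5 | ·): 1: 0.111111; 2: 0.00286292.
Posterior ∝ prior × likelihood. Numerator for 2: 0.66·0.00286292 = 0.00188952.
Normalizing constant: 0.34·0.111111 + 0.66·0.00286292 = 0.0396673.
P(2 | observation) = 0.00188952 / 0.0396673 = 0.0476343.

0.0476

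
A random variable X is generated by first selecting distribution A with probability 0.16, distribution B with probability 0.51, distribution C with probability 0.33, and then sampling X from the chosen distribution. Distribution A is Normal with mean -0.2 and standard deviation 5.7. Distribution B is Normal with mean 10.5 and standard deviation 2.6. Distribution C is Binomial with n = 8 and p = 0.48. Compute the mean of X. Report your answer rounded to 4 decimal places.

Component means — A: -0.2; B: 10.5; C: 3.84.
E[X] = 0.16·-0.2 + 0.51·10.5 + 0.33·3.84 = 6.5902.

6.5902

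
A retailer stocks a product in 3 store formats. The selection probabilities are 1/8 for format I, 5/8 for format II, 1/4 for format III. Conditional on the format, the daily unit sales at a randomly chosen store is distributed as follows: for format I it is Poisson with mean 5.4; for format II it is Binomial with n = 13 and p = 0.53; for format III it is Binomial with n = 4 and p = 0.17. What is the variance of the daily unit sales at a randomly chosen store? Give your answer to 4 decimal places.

9.7353

Per component, I: μ=5.4, E[X²]=34.56; II: μ=6.89, E[X²]=50.7104; III: μ=0.68, E[X²]=1.0268.
E[X] = 0.125·5.4 + 0.625·6.89 + 0.25·0.68 = 5.15125.
E[X²] = 0.125·34.56 + 0.625·50.7104 + 0.25·1.0268 = 36.2707.
Var(X) = E[X²] − (E[X])² = 36.2707 − 26.5354 = 9.73532.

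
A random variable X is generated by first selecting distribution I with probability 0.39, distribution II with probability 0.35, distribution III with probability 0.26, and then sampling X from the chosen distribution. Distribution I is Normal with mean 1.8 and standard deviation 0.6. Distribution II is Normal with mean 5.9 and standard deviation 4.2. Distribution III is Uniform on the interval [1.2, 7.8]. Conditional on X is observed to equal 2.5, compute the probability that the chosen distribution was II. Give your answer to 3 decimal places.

0.123

Likelihoods f(2.5 | ·): I: 0.336664; II: 0.0684476; III: 0.151515.
Posterior ∝ prior × likelihood. Numerator for II: 0.35·0.0684476 = 0.0239566.
Normalizing constant: 0.39·0.336664 + 0.35·0.0684476 + 0.26·0.151515 = 0.19465.
P(II | observation) = 0.0239566 / 0.19465 = 0.123076.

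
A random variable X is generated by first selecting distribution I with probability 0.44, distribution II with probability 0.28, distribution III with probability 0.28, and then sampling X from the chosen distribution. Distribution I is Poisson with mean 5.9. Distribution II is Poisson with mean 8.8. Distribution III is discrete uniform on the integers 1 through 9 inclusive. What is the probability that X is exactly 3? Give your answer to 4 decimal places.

Conditional on each component, P(X = 3): I: 0.0937707; II: 0.0171201; III: 0.111111.
By total probability, P(X = 3) = 0.44·0.0937707 + 0.28·0.0171201 + 0.28·0.111111 = 0.0771639.

0.0772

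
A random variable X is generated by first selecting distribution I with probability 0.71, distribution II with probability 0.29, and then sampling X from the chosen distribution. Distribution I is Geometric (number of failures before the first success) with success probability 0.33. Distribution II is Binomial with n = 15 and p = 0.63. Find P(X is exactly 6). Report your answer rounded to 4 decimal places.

0.0330

Conditional on each component, P(X = 6): I: 0.0298513; II: 0.0406689.
By total probability, P(X = 6) = 0.71·0.0298513 + 0.29·0.0406689 = 0.0329884.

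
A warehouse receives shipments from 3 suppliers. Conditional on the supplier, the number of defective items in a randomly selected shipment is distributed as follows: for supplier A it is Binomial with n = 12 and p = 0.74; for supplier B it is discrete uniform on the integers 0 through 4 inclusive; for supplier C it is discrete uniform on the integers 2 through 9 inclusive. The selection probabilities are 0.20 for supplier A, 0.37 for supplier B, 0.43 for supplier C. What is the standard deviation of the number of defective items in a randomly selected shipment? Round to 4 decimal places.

3.1454

Per component, A: μ=8.88, E[X²]=81.1632; B: μ=2, E[X²]=6; C: μ=5.5, E[X²]=35.5.
E[X] = 0.2·8.88 + 0.37·2 + 0.43·5.5 = 4.881.
E[X²] = 0.2·81.1632 + 0.37·6 + 0.43·35.5 = 33.7176.
Var(X) = E[X²] − (E[X])² = 33.7176 − 23.8242 = 9.89348.
SD(X) = √9.89348 = 3.14539.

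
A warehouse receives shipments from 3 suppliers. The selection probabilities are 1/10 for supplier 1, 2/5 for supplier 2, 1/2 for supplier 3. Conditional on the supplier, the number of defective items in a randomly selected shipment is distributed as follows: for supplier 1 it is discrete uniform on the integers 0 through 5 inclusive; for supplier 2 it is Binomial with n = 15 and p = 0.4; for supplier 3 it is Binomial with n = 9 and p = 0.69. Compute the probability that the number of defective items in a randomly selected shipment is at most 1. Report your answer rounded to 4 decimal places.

Conditional on each supplier, P(X ≤ 1): 1: 0.333333; 2: 0.00517203; 3: 0.000556085.
By total probability, P(X ≤ 1) = 0.1·0.333333 + 0.4·0.00517203 + 0.5·0.000556085 = 0.0356802.

0.0357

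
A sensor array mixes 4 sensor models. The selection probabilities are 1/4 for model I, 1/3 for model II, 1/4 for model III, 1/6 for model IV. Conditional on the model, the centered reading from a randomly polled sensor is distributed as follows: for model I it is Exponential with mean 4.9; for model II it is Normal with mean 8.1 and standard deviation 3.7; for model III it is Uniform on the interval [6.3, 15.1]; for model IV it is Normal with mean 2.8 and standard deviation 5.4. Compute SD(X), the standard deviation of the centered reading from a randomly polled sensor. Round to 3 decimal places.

Per component, I: μ=4.9, E[X²]=48.02; II: μ=8.1, E[X²]=79.3; III: μ=10.7, E[X²]=120.943; IV: μ=2.8, E[X²]=37.
E[X] = 0.25·4.9 + 0.333333·8.1 + 0.25·10.7 + 0.166667·2.8 = 7.06667.
E[X²] = 0.25·48.02 + 0.333333·79.3 + 0.25·120.943 + 0.166667·37 = 74.8408.
Var(X) = E[X²] − (E[X])² = 74.8408 − 49.9378 = 24.9031.
SD(X) = √24.9031 = 4.9903.

4.990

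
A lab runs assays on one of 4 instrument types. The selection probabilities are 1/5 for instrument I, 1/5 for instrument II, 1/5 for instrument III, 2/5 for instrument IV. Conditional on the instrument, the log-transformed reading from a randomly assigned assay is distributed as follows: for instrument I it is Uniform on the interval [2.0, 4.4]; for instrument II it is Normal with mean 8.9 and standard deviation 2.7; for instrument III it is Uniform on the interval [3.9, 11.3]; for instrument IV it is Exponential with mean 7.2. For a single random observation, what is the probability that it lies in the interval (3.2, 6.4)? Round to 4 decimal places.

Conditional on each instrument, P(3.2 < X < 6.4): I: 0.5; II: 0.159861; III: 0.337838; IV: 0.230068.
By total probability, P(3.2 < X < 6.4) = 0.2·0.5 + 0.2·0.159861 + 0.2·0.337838 + 0.4·0.230068 = 0.291567.

0.2916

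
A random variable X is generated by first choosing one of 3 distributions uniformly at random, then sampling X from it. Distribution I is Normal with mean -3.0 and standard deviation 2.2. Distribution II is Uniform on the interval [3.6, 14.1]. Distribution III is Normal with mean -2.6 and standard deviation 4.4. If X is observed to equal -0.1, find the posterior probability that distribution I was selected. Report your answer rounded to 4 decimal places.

Likelihoods f(-0.1 | ·): I: 0.0760627; II: 0; III: 0.0771535.
Posterior ∝ prior × likelihood. Numerator for I: 0.333333·0.0760627 = 0.0253542.
Normalizing constant: 0.333333·0.0760627 + 0.333333·0 + 0.333333·0.0771535 = 0.0510721.
P(I | observation) = 0.0253542 / 0.0510721 = 0.49644.

0.4964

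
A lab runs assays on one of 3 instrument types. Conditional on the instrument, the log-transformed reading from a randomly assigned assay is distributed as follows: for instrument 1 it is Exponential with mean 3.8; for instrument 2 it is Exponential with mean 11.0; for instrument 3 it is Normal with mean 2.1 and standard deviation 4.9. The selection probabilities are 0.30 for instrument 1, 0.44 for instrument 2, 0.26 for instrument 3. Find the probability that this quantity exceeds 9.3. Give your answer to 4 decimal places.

Conditional on each instrument, P(X > 9.3): 1: 0.086521; 2: 0.429362; 3: 0.0708638.
By total probability, P(X > 9.3) = 0.3·0.086521 + 0.44·0.429362 + 0.26·0.0708638 = 0.2333.

0.2333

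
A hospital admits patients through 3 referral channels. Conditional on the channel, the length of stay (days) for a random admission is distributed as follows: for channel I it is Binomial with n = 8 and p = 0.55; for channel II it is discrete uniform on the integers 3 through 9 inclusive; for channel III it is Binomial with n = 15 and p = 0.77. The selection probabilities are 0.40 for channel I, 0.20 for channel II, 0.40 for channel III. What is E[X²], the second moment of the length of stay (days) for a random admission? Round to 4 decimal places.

70.9596

For each component E[X²] = Var + (mean)², giving I: 21.34; II: 40; III: 136.059.
Overall E[X²] = 0.4·21.34 + 0.2·40 + 0.4·136.059 = 70.9596.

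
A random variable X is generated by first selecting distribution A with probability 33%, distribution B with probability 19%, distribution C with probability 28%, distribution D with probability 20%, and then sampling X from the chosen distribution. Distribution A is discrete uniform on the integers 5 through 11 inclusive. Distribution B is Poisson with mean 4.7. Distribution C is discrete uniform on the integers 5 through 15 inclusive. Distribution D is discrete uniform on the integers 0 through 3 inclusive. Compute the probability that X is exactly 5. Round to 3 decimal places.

Conditional on each component, P(X = 5): A: 0.142857; B: 0.17383; C: 0.0909091; D: 0.
By total probability, P(X = 5) = 0.33·0.142857 + 0.19·0.17383 + 0.28·0.0909091 + 0.2·0 = 0.105625.

0.106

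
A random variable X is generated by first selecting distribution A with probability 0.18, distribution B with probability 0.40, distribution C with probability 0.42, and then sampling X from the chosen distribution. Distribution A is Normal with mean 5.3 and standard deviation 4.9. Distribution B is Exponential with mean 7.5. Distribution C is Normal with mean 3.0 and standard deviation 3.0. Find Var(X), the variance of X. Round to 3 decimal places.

34.752

Per component, A: μ=5.3, E[X²]=52.1; B: μ=7.5, E[X²]=112.5; C: μ=3, E[X²]=18.
E[X] = 0.18·5.3 + 0.4·7.5 + 0.42·3 = 5.214.
E[X²] = 0.18·52.1 + 0.4·112.5 + 0.42·18 = 61.938.
Var(X) = E[X²] − (E[X])² = 61.938 − 27.1858 = 34.7522.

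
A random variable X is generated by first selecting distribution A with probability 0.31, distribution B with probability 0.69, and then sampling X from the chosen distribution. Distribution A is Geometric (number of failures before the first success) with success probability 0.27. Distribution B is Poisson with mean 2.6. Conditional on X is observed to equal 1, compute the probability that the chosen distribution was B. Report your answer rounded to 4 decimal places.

Likelihoods P(X=1 | ·): A: 0.1971; B: 0.193111.
Posterior ∝ prior × likelihood. Numerator for B: 0.69·0.193111 = 0.133247.
Normalizing constant: 0.31·0.1971 + 0.69·0.193111 = 0.194348.
P(B | observation) = 0.133247 / 0.194348 = 0.68561.

0.6856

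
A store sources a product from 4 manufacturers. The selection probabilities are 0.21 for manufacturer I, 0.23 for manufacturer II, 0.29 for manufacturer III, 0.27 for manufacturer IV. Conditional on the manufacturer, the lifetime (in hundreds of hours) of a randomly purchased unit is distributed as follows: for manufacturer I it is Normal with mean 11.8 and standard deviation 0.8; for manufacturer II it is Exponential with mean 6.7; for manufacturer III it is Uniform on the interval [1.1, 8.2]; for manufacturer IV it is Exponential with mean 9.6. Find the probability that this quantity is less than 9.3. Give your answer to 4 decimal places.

0.6303

Conditional on each manufacturer, P(X < 9.3): I: 0.000889025; II: 0.750441; III: 1; IV: 0.620443.
By total probability, P(X < 9.3) = 0.21·0.000889025 + 0.23·0.750441 + 0.29·1 + 0.27·0.620443 = 0.630308.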